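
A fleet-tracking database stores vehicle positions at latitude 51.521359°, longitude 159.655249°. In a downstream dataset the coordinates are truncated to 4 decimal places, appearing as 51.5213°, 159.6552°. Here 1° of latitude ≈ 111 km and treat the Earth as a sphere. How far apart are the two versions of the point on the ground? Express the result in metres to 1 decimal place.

The latitude changed by +0.000059° and the longitude by +0.000049°.
North–south shift: 0.000059 × 111000 = 6.549 m.
E–W at 51.5213°: 0.000049° × 111000 × cos 51.5213° = 0.000049 × 111000 × 0.6222 ≈ 3.38427 m.
Distance: √(6.549² + 3.38427²) ≈ 7.37175 m.

7.4 metres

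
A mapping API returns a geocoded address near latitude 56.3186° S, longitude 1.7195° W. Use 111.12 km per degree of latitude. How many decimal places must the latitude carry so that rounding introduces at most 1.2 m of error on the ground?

5 decimal places

One degree of latitude covers 111120 m.
N decimal places → at most half a unit in the last place, 0.5 × 10⁻ᴺ° = 111120/2 × 10⁻ᴺ m.
Setting 55560 × 10⁻ᴺ ≤ 1.2 gives 10ᴺ ≥ 4.63e+04, i.e. N ≥ 4.67.
So 5 decimal places suffice (0.556 m); 4 would allow up to 5.56 m.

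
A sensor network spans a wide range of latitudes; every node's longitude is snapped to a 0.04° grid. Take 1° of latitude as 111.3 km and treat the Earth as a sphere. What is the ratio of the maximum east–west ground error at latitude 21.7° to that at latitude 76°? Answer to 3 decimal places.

With a 0.04° grid the true value lies within half a step, ±0.04°/2 = ±0.02°, of the stored one.
At 21.7°: 0.02° × 111300 × cos 21.7° = 0.02 × 111300 × 0.9291 ≈ 2068.2 m.
At 76°: 0.02° × 111300 × cos 76° = 0.02 × 111300 × 0.2419 ≈ 538.52 m.
The ratio reduces to cos 21.7° / cos 76° = 0.9291/0.2419 ≈ 3.8406.

3.841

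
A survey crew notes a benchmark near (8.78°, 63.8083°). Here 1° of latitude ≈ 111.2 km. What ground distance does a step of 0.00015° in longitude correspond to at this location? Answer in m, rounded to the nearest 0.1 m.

One degree of longitude here spans 111200 × cos 8.78° = 111200 × 0.9883 ≈ 109897 m; 0.00015° of that is 16.4845 m.

16.5 m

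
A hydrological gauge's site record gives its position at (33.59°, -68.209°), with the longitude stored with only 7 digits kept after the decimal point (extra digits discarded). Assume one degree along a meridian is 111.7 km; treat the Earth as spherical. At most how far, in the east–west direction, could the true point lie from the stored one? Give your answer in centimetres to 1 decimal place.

Truncating at 7 decimal places can drop up to a full unit in the last place, so the longitude may be off by as much as 1e-07°.
Parallels shrink by cos φ, so at 33.59° a degree of longitude is 111700 × 0.8330 ≈ 93048.1 m.
Maximum E–W displacement: 1e-07 × 93048.1 = 0.00930481 m.
That is 0.00930481 m = 0.93048 cm.

0.9 centimetres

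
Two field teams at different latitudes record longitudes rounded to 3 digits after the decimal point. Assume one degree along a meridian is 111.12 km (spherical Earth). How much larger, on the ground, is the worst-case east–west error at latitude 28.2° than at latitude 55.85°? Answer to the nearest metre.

18 metres

Rounding to 3 decimal places leaves the longitude within ±0.0005° of the true value.
Error at 28.2° = 0.0005° × 111120 × cos 28.2° ≈ 55.56 × 0.8813 = 48.965 m.
Error at 55.85° = 0.0005° × 111120 × cos 55.85° ≈ 55.56 × 0.5614 = 31.189 m.
Difference: 48.965 − 31.189 = 17.776 m.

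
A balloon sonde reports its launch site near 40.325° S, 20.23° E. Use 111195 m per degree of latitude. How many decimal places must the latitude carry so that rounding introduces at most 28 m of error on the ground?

One degree of latitude covers 111195 m.
With N decimal places the half-ulp bound is 0.5·10⁻ᴺ°, or 0.5·10⁻ᴺ × 111195 m on the ground.
Setting 55597.5 × 10⁻ᴺ ≤ 28 gives 10ᴺ ≥ 1986, i.e. N ≥ 3.30.
So 4 decimal places suffice (5.56 m); 3 would allow up to 55.6 m.

4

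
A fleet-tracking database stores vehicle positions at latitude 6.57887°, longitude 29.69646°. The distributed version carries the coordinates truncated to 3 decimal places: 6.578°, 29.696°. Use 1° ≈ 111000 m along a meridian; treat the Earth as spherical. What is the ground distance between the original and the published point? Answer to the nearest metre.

Δlat = 6.57887 − 6.578 = +0.00087°; Δlon = 29.69646 − 29.696 = +0.00046°.
North–south shift: 0.00087 × 111000 = 96.57 m.
East–west at this latitude: 0.00046° × 111000 × cos 6.578° ≈ 0.00046 × 110269 = 50.7239 m.
Combined displacement = (96.57² + 50.7239²)^½ ≈ 109.081 m.

109 metres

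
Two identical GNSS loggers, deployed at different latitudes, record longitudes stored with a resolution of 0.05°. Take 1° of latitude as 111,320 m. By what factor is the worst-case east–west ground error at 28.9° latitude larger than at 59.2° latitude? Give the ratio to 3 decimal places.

With a 0.05° grid the true value lies within half a step, ±0.05°/2 = ±0.025°, of the stored one.
At 28.9°: 0.025° × 111320 × cos 28.9° = 0.025 × 111320 × 0.8755 ≈ 2436.4 m.
At 59.2°: 0.025° × 111320 × cos 59.2° = 0.025 × 111320 × 0.5120 ≈ 1425 m.
Ratio: 2436.4 / 1425 = cos 28.9° / cos 59.2° ≈ 1.7097.

1.710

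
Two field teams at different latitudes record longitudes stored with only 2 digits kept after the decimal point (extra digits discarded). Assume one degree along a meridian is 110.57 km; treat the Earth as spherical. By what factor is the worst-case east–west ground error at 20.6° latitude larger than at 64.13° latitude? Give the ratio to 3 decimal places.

Truncating at 2 decimal places can drop up to a full unit in the last place, so the longitude may be off by as much as 0.01°.
At 20.6°: 0.01° × 110570 × cos 20.6° = 0.01 × 110570 × 0.9361 ≈ 1035 m.
At 64.13°: 0.01° × 110570 × cos 64.13° = 0.01 × 110570 × 0.4363 ≈ 482.45 m.
The ratio reduces to cos 20.6° / cos 64.13° = 0.9361/0.4363 ≈ 2.1453.

2.145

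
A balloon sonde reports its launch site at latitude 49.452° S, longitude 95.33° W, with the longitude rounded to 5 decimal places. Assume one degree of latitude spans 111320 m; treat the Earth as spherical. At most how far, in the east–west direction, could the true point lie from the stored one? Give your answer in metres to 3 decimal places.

0.362 metres

Rounding to 5 decimal places leaves the longitude within ±5e-06° of the true value.
At latitude 49.452° a degree of longitude spans 111320 m × cos 49.452° = 111320 × 0.6501 ≈ 72367.4 m.
So at most 5e-06° × 72367.4 ≈ 0.361837 m east–west.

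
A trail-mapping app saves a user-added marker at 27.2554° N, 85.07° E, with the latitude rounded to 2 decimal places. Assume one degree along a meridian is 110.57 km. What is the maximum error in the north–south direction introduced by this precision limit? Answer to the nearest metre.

553 metres

Rounding to 2 decimal places leaves the latitude within ±0.005° of the true value.
Along the meridian that is 0.005° × 110570 m/° = 552.85 m.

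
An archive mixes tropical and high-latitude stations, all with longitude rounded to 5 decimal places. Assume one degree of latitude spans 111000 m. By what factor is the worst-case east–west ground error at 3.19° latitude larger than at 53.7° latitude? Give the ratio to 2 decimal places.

1.69

Rounding to 5 decimal places leaves the longitude within ±5e-06° of the true value.
Error at 3.19° = 5e-06° × 111000 × cos 3.19° ≈ 0.555 × 0.9985 = 0.55414 m.
Error at 53.7° = 5e-06° × 111000 × cos 53.7° ≈ 0.555 × 0.5920 = 0.32857 m.
The ratio reduces to cos 3.19° / cos 53.7° = 0.9985/0.5920 ≈ 1.6865.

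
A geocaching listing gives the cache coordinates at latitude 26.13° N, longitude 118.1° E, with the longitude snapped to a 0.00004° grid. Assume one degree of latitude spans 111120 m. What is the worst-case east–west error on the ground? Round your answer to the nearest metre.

2 metres

With a 0.00004° grid the true value lies within half a step, ±0.00004°/2 = ±2e-05°, of the stored one.
One degree of longitude at 26.13° is 111120 × cos 26.13° ≈ 111120 × 0.8978 = 99763.2 m.
Maximum E–W displacement: 2e-05 × 99763.2 = 1.99526 m.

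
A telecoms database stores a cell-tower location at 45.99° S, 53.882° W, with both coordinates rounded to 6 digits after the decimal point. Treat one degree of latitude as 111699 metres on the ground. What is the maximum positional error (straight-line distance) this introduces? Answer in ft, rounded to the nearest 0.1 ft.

Rounding to 6 decimal places leaves each coordinate within ±5e-07° of the true value.
N–S: 5e-07° × 111699 m/° = 0.0558495 m.
Longitude error → 5e-07 × 111699 × cos 45.99° = 5e-07 × 111699 × 0.6948 ≈ 0.0388033 m.
Worst case both components are at the extreme and orthogonal: √(0.0558495² + 0.0388033²) ≈ 0.0680064 m.
Converting: 0.0680064 m × 3.2808 ft/m ≈ 0.22312 ft.

0.2 ft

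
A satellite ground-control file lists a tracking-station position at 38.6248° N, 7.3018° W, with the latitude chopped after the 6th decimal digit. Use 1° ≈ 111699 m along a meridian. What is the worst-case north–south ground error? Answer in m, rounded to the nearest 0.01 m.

Truncating at 6 decimal places can drop up to a full unit in the last place, so the latitude may be off by as much as 1e-06°.
Along the meridian that is 1e-06° × 111699 m/° = 0.111699 m.

0.11 m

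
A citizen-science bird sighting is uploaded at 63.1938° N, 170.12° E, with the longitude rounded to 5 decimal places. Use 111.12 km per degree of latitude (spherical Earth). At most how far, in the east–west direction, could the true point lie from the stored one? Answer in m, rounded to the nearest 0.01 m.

Rounding to 5 decimal places leaves the longitude within ±5e-06° of the true value.
At latitude 63.1938° a degree of longitude spans 111120 m × cos 63.1938° = 111120 × 0.4510 ≈ 50112.2 m.
So at most 5e-06° × 50112.2 ≈ 0.250561 m east–west.

0.25 m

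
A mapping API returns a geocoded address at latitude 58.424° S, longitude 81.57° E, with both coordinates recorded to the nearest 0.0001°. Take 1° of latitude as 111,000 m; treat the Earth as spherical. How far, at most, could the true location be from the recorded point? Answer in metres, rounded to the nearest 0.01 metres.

Rounding to 4 decimal places leaves each coordinate within ±5e-05° of the true value.
Latitude error → 5e-05 × 111000 = 5.55 m along the meridian.
Longitude error → 5e-05 × 111000 × cos 58.424° = 5e-05 × 111000 × 0.5236 ≈ 2.90614 m.
Worst case both components are at the extreme and orthogonal: √(5.55² + 2.90614²) ≈ 6.26484 m.

6.26 metres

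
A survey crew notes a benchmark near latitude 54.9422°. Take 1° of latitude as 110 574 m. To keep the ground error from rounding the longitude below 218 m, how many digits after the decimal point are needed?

3

At 54.9422° one degree of longitude covers 110574 × cos 54.9422° ≈ 110574 × 0.5744 ≈ 63514 m.
N decimal places → at most half a unit in the last place, 0.5 × 10⁻ᴺ° = 63514/2 × 10⁻ᴺ m.
Setting 31757 × 10⁻ᴺ ≤ 218 gives 10ᴺ ≥ 145.7, i.e. N ≥ 2.16.
At 2 places the error can reach 318 m, but 3 places keeps it to 31.8 m.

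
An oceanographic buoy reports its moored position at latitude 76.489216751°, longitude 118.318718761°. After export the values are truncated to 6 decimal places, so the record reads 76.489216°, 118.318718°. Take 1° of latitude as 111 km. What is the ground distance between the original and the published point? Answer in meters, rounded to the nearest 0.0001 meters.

The latitude changed by +0.000000751° and the longitude by +0.000000761°.
North–south shift: 0.000000751 × 111000 = 0.083361 m.
E–W at 76.4892°: 0.000000761° × 111000 × cos 76.4892° = 0.000000761 × 111000 × 0.2336 ≈ 0.0197348 m.
Combined displacement = (0.083361² + 0.0197348²)^½ ≈ 0.0856652 m.

0.0857 meters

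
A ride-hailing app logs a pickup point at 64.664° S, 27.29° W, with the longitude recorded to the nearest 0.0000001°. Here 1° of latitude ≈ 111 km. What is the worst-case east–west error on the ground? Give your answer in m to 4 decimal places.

Rounding to 7 decimal places leaves the longitude within ±5e-08° of the true value.
At latitude 64.664° a degree of longitude spans 111000 m × cos 64.664° = 111000 × 0.4279 ≈ 47499.8 m.
So at most 5e-08° × 47499.8 ≈ 0.00237499 m east–west.

0.0024 m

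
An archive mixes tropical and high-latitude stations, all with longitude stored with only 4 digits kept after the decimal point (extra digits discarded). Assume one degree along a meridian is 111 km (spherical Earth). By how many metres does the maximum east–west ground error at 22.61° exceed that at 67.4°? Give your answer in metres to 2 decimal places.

Truncating at 4 decimal places can drop up to a full unit in the last place, so the longitude may be off by as much as 0.0001°.
Error at 22.61° = 0.0001° × 111000 × cos 22.61° ≈ 11.1 × 0.9231 = 10.247 m.
At 67.4°: 0.0001° × 111000 × cos 67.4° = 0.0001 × 111000 × 0.3843 ≈ 4.2657 m.
So the lower-latitude error exceeds the higher by 10.247 − 4.2657 = 5.9812 m.

5.98 metres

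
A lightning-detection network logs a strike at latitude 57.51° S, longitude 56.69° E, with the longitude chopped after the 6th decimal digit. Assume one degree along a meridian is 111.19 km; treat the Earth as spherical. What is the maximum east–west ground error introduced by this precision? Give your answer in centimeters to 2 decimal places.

Truncating at 6 decimal places can drop up to a full unit in the last place, so the longitude may be off by as much as 1e-06°.
One degree of longitude at 57.51° is 111190 × cos 57.51° ≈ 111190 × 0.5372 = 59726 m.
Maximum E–W displacement: 1e-06 × 59726 = 0.059726 m.
That is 0.059726 m = 5.9726 cm.

5.97 centimeters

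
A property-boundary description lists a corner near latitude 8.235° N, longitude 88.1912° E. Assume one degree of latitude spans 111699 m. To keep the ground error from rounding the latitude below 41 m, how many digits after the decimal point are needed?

4 decimal places

One degree of latitude covers 111699 m.
With N decimal places the half-ulp bound is 0.5·10⁻ᴺ°, or 0.5·10⁻ᴺ × 111699 m on the ground.
Need 0.5 × 111699 × 10⁻ᴺ ≤ 41 → 10⁻ᴺ ≤ 7.341e-04, so N ≥ 3.13.
At 3 places the error can reach 55.8 m, but 4 places keeps it to 5.58 m.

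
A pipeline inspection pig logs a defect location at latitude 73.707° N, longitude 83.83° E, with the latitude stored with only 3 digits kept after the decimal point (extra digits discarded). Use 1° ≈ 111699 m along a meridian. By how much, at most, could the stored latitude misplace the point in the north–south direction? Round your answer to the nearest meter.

112 meters

Truncating at 3 decimal places can drop up to a full unit in the last place, so the latitude may be off by as much as 0.001°.
Along the meridian that is 0.001° × 111699 m/° = 111.699 m.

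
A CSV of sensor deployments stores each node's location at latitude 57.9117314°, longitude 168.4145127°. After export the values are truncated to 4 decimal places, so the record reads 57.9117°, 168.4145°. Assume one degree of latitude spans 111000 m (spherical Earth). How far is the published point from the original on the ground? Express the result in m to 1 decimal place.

3.6 m

Δlat = 57.9117314 − 57.9117 = +0.0000314°; Δlon = 168.4145127 − 168.4145 = +0.0000127°.
North–south shift: 0.0000314 × 111000 = 3.4854 m.
E–W at 57.9117°: 0.0000127° × 111000 × cos 57.9117° = 0.0000127 × 111000 × 0.5312 ≈ 0.748869 m.
Hypotenuse of the two orthogonal shifts: √(3.4854² + 0.748869²) = 3.56494 m.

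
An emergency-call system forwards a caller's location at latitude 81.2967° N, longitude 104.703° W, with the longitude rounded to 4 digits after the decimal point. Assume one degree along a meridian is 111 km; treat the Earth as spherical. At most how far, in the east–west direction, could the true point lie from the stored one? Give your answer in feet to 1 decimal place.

2.8 feet

Rounding to 4 decimal places leaves the longitude within ±5e-05° of the true value.
One degree of longitude at 81.2967° is 111000 × cos 81.2967° ≈ 111000 × 0.1513 = 16796.3 m.
So at most 5e-05° × 16796.3 ≈ 0.839814 m east–west.
In feet: 0.839814 m ÷ 0.3048 ≈ 2.7553 ft.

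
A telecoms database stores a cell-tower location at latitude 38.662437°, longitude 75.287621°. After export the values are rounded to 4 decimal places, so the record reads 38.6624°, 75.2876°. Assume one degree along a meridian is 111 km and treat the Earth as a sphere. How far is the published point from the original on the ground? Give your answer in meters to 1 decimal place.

4.5 meters

Δlat = 38.662437 − 38.6624 = +0.000037°; Δlon = 75.287621 − 75.2876 = +0.000021°.
N–S: 0.000037° × 111000 m/° = 4.107 m.
E–W at 38.6624°: 0.000021° × 111000 × cos 38.6624° = 0.000021 × 111000 × 0.7808 ≈ 1.82014 m.
Distance: √(4.107² + 1.82014²) ≈ 4.49226 m.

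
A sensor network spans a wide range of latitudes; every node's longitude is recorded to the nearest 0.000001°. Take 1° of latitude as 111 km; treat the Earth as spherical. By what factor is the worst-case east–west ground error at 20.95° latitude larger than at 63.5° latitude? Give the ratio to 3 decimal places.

Rounding to 6 decimal places leaves the longitude within ±5e-07° of the true value.
Error at 20.95° = 5e-07° × 111000 × cos 20.95° ≈ 0.0555 × 0.9339 = 0.051831 m.
Error at 63.5° = 5e-07° × 111000 × cos 63.5° ≈ 0.0555 × 0.4462 = 0.024764 m.
The ratio reduces to cos 20.95° / cos 63.5° = 0.9339/0.4462 ≈ 2.0930.

2.093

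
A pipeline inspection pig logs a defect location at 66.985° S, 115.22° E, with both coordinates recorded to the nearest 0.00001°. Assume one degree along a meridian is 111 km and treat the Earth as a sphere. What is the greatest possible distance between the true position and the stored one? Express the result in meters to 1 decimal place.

0.6 meters

Rounding to 5 decimal places leaves each coordinate within ±5e-06° of the true value.
N–S: 5e-06° × 111000 m/° = 0.555 m.
East–west component at 66.985°: 5e-06° × 111000 × cos 66.985° ≈ 5e-06 × 43397.9 ≈ 0.21699 m.
The two errors are perpendicular, so the maximum displacement is √(0.555² + 0.21699²) ≈ 0.595911 m.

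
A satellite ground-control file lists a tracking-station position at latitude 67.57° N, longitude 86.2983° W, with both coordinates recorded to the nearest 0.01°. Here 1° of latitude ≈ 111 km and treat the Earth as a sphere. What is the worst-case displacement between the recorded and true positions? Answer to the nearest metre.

594 metres

Rounding to 2 decimal places leaves each coordinate within ±0.005° of the true value.
N–S: 0.005° × 111000 m/° = 555 m.
E–W at 67.57°: 0.005° × 111000 × cos 67.57° = 0.005 × 111000 × 0.3816 ≈ 211.763 m.
Combining orthogonally: (555² + 211.763²)^½ ≈ 594.027 m.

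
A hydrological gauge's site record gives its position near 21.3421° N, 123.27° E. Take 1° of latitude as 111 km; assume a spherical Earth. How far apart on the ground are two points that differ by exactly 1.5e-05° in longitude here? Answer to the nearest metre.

One degree of longitude here spans 111000 × cos 21.3421° = 111000 × 0.9314 ≈ 103388 m; 1.5e-05° of that is 1.55082 m.

2 metres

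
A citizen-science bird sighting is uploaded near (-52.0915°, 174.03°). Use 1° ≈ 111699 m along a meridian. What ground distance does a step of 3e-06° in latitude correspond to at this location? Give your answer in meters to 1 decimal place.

3e-06° × 111699 m/° = 0.335097 m.

0.3 meters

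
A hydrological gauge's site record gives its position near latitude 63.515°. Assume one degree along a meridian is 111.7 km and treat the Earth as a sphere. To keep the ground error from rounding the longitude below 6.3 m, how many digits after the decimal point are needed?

4 decimal places

At 63.515° one degree of longitude covers 111700 × cos 63.515° ≈ 111700 × 0.4460 ≈ 49814.1 m.
Rounding to N decimal places gives at most 0.5 × 10⁻ᴺ degrees of error, i.e. 0.5 × 10⁻ᴺ × 49814.1 m.
Need 0.5 × 49814.1 × 10⁻ᴺ ≤ 6.3 → 10⁻ᴺ ≤ 2.529e-04, so N ≥ 3.60.
At 3 places the error can reach 24.9 m, but 4 places keeps it to 2.49 m.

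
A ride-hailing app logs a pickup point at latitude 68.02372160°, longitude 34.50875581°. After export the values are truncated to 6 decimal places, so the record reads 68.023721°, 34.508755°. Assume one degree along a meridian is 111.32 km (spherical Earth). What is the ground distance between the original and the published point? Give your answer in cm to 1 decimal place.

7.5 cm

Δlat = 68.02372160 − 68.023721 = +0.00000060°; Δlon = 34.50875581 − 34.508755 = +0.00000081°.
N–S: 0.00000060° × 111320 m/° = 0.066792 m.
E–W at 68.0237°: 0.00000081° × 111320 × cos 68.0237° = 0.00000081 × 111320 × 0.3742 ≈ 0.0337434 m.
Distance: √(0.066792² + 0.0337434²) ≈ 0.0748317 m.
That is 0.0748317 m = 7.4832 cm.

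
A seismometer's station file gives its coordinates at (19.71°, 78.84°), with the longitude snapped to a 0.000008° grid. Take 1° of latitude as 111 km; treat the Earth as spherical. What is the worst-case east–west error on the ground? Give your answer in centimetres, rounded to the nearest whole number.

42 centimetres

With a 0.000008° grid the true value lies within half a step, ±0.000008°/2 = ±4e-06°, of the stored one.
Parallels shrink by cos φ, so at 19.71° a degree of longitude is 111000 × 0.9414 ≈ 104497 m.
So at most 4e-06° × 104497 ≈ 0.417987 m east–west.
That is 0.417987 m = 41.799 cm.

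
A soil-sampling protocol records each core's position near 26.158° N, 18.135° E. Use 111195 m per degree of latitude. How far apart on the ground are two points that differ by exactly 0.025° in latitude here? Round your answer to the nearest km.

3 km

0.025° × 111195 m/° = 2779.88 m.
That is 2779.88 m = 2.7799 km.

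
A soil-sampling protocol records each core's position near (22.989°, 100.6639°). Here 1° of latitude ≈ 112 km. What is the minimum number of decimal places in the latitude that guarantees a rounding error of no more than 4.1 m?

One degree of latitude covers 112000 m.
Rounding to N decimal places gives at most 0.5 × 10⁻ᴺ degrees of error, i.e. 0.5 × 10⁻ᴺ × 112000 m.
Need 0.5 × 112000 × 10⁻ᴺ ≤ 4.1 → 10⁻ᴺ ≤ 7.321e-05, so N ≥ 4.14.
At 4 places the error can reach 5.6 m, but 5 places keeps it to 0.56 m.

5 decimal places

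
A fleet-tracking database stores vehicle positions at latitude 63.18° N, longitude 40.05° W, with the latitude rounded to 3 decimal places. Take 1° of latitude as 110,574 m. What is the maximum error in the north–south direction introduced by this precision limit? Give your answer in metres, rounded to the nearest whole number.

Rounding to 3 decimal places leaves the latitude within ±0.0005° of the true value.
Along the meridian that is 0.0005° × 110574 m/° = 55.287 m.

55 metres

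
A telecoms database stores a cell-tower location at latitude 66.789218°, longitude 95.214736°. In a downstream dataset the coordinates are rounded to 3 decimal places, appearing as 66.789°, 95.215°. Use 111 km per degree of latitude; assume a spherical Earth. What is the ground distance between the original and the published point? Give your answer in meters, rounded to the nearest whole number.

The latitude changed by +0.000218° and the longitude by -0.000264°.
North–south shift: 0.000218 × 111000 = 24.198 m.
East–west at this latitude: -0.000264° × 111000 × cos 66.789° ≈ -0.000264 × 43747.1 = -11.5492 m.
Distance: √(24.198² + 11.5492²) ≈ 26.8128 m.

27 meters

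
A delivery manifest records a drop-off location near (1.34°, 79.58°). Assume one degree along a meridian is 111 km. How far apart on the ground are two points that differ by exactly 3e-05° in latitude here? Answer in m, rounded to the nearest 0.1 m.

3.3 m

Along a meridian 3e-05° is 3e-05 × 111000 = 3.33 m.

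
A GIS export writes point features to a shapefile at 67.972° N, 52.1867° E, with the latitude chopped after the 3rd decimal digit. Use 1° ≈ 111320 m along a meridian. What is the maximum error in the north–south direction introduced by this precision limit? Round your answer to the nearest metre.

Truncating at 3 decimal places can drop up to a full unit in the last place, so the latitude may be off by as much as 0.001°.
So the N–S error is at most 0.001 × 111320 = 111.32 m.

111 metres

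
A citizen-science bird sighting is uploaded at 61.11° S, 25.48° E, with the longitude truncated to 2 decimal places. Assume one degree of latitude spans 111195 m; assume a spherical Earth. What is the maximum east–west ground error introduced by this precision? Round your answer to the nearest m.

537 m

Truncating at 2 decimal places can drop up to a full unit in the last place, so the longitude may be off by as much as 0.01°.
Parallels shrink by cos φ, so at 61.11° a degree of longitude is 111195 × 0.4831 ≈ 53721.6 m.
Maximum E–W displacement: 0.01 × 53721.6 = 537.216 m.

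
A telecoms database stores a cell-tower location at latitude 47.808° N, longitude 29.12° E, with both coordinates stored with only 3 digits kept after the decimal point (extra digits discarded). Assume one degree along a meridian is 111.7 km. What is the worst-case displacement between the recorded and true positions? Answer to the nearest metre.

135 metres

Truncating at 3 decimal places can drop up to a full unit in the last place, so each coordinate may be off by as much as 0.001°.
Latitude error → 0.001 × 111700 = 111.7 m along the meridian.
East–west component at 47.808°: 0.001° × 111700 × cos 47.808° ≈ 0.001 × 75019.6 ≈ 75.0196 m.
The two errors are perpendicular, so the maximum displacement is √(111.7² + 75.0196²) ≈ 134.554 m.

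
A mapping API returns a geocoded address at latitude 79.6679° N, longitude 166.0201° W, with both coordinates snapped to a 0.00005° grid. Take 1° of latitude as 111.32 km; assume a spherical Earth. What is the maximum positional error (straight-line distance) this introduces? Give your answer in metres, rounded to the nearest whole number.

With a 0.00005° grid the true value lies within half a step, ±0.00005°/2 = ±2.5e-05°, of the stored one.
N–S: 2.5e-05° × 111320 m/° = 2.783 m.
Longitude error → 2.5e-05 × 111320 × cos 79.6679° = 2.5e-05 × 111320 × 0.1794 ≈ 0.499141 m.
Combining orthogonally: (2.783² + 0.499141²)^½ ≈ 2.82741 m.

3 metres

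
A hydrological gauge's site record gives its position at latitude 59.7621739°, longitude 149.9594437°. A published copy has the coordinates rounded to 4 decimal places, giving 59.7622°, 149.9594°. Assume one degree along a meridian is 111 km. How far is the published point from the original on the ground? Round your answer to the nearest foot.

Δlat = 59.7621739 − 59.7622 = -0.0000261°; Δlon = 149.9594437 − 149.9594 = +0.0000437°.
N–S: -0.0000261° × 111000 m/° = -2.8971 m.
E–W at 59.7622°: 0.0000437° × 111000 × cos 59.7622° = 0.0000437 × 111000 × 0.5036 ≈ 2.44276 m.
Combined displacement = (2.8971² + 2.44276²)^½ ≈ 3.7895 m.
In feet: 3.7895 m ÷ 0.3048 ≈ 12.433 ft.

12 feet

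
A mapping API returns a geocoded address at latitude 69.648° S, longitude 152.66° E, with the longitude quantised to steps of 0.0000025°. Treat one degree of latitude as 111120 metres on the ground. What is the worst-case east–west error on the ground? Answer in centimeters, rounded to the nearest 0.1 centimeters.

4.8 centimeters

With a 0.0000025° grid the true value lies within half a step, ±0.0000025°/2 = ±1.25e-06°, of the stored one.
One degree of longitude at 69.648° is 111120 × cos 69.648° ≈ 111120 × 0.3478 = 38646.1 m.
So at most 1.25e-06° × 38646.1 ≈ 0.0483076 m east–west.
That is 0.0483076 m = 4.8308 cm.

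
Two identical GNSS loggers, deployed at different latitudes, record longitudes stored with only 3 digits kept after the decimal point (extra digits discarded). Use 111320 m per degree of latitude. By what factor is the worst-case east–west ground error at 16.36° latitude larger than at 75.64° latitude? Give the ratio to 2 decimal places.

Truncating at 3 decimal places can drop up to a full unit in the last place, so the longitude may be off by as much as 0.001°.
Error at 16.36° = 0.001° × 111320 × cos 16.36° ≈ 111.32 × 0.9595 = 106.81 m.
At 75.64°: 0.001° × 111320 × cos 75.64° = 0.001 × 111320 × 0.2480 ≈ 27.609 m.
Ratio: 106.81 / 27.609 = cos 16.36° / cos 75.64° ≈ 3.8688.

3.87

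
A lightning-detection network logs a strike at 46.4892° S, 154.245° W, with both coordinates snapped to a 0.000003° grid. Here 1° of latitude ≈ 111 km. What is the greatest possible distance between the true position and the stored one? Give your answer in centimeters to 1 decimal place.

With a 0.000003° grid the true value lies within half a step, ±0.000003°/2 = ±1.5e-06°, of the stored one.
N–S: 1.5e-06° × 111000 m/° = 0.1665 m.
E–W at 46.4892°: 1.5e-06° × 111000 × cos 46.4892° = 1.5e-06 × 111000 × 0.6885 ≈ 0.114634 m.
Worst case both components are at the extreme and orthogonal: √(0.1665² + 0.114634²) ≈ 0.202146 m.
That is 0.202146 m = 20.215 cm.

20.2 centimeters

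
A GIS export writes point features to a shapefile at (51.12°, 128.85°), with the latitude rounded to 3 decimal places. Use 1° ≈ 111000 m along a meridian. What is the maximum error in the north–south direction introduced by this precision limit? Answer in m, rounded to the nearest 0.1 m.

55.5 m

Rounding to 3 decimal places leaves the latitude within ±0.0005° of the true value.
Along the meridian that is 0.0005° × 111000 m/° = 55.5 m.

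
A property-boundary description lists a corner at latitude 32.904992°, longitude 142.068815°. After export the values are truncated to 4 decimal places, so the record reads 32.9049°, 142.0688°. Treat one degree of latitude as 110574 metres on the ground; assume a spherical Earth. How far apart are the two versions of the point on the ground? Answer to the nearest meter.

The latitude changed by +0.000092° and the longitude by +0.000015°.
North–south shift: 0.000092 × 110574 = 10.1728 m.
E–W at 32.9049°: 0.000015° × 110574 × cos 32.9049° = 0.000015 × 110574 × 0.8396 ≈ 1.39252 m.
Hypotenuse of the two orthogonal shifts: √(10.1728² + 1.39252²) = 10.2677 m.

10 meters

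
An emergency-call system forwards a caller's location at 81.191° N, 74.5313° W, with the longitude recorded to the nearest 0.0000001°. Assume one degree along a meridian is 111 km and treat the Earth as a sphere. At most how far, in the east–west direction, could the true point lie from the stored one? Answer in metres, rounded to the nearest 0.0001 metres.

Rounding to 7 decimal places leaves the longitude within ±5e-08° of the true value.
Parallels shrink by cos φ, so at 81.191° a degree of longitude is 111000 × 0.1531 ≈ 16998.7 m.
East–west error: 5e-08° × 16998.7 m/° ≈ 0.000849933 m.

0.0008 metres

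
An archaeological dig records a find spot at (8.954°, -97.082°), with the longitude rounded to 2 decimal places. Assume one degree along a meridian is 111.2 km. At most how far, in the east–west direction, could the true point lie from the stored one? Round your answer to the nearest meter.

Rounding to 2 decimal places leaves the longitude within ±0.005° of the true value.
One degree of longitude at 8.954° is 111200 × cos 8.954° ≈ 111200 × 0.9878 = 109845 m.
So at most 0.005° × 109845 ≈ 549.224 m east–west.

549 meters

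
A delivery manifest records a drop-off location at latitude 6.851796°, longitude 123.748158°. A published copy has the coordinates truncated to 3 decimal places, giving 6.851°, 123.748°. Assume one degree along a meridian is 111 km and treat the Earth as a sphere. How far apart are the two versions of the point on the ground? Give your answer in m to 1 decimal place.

90.1 m

Δlat = 6.851796 − 6.851 = +0.000796°; Δlon = 123.748158 − 123.748 = +0.000158°.
North–south shift: 0.000796 × 111000 = 88.356 m.
E–W at 6.851°: 0.000158° × 111000 × cos 6.851° = 0.000158 × 111000 × 0.9929 ≈ 17.4128 m.
Hypotenuse of the two orthogonal shifts: √(88.356² + 17.4128²) = 90.0555 m.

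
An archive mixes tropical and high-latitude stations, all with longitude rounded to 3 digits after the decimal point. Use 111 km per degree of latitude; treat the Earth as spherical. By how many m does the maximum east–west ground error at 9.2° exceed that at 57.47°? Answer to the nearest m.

Rounding to 3 decimal places leaves the longitude within ±0.0005° of the true value.
Error at 9.2° = 0.0005° × 111000 × cos 9.2° ≈ 55.5 × 0.9871 = 54.786 m.
Error at 57.47° = 0.0005° × 111000 × cos 57.47° ≈ 55.5 × 0.5377 = 29.845 m.
So the lower-latitude error exceeds the higher by 54.786 − 29.845 = 24.941 m.

25 m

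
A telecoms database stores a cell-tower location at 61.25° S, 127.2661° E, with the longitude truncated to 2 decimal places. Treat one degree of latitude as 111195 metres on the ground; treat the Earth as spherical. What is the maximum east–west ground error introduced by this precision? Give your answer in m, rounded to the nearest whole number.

Truncating at 2 decimal places can drop up to a full unit in the last place, so the longitude may be off by as much as 0.01°.
One degree of longitude at 61.25° is 111195 × cos 61.25° ≈ 111195 × 0.4810 = 53483.5 m.
East–west error: 0.01° × 53483.5 m/° ≈ 534.835 m.

535 m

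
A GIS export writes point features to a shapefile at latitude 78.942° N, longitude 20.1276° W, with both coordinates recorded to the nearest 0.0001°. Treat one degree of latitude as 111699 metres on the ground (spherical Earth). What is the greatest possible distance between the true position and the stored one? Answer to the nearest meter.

Rounding to 4 decimal places leaves each coordinate within ±5e-05° of the true value.
North–south component: 5e-05° × 111699 = 5.58495 m.
East–west component at 78.942°: 5e-05° × 111699 × cos 78.942° ≈ 5e-05 × 21424.2 ≈ 1.07121 m.
Worst case both components are at the extreme and orthogonal: √(5.58495² + 1.07121²) ≈ 5.68675 m.

6 meters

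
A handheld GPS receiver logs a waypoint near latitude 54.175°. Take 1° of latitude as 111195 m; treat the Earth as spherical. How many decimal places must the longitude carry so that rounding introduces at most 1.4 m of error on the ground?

At 54.175° one degree of longitude covers 111195 × cos 54.175° ≈ 111195 × 0.5853 ≈ 65083.7 m.
Rounding to N decimal places gives at most 0.5 × 10⁻ᴺ degrees of error, i.e. 0.5 × 10⁻ᴺ × 65083.7 m.
Setting 32541.9 × 10⁻ᴺ ≤ 1.4 gives 10ᴺ ≥ 2.324e+04, i.e. N ≥ 4.37.
N = 4 would give 3.25 m (too coarse); N = 5 gives 0.325 m ≤ 1.4 m.

5 decimal places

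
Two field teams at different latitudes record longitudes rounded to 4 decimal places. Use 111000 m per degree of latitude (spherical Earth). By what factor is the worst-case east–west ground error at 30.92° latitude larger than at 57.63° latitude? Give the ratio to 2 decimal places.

Rounding to 4 decimal places leaves the longitude within ±5e-05° of the true value.
At 30.92°: 5e-05° × 111000 × cos 30.92° = 5e-05 × 111000 × 0.8579 ≈ 4.7613 m.
At 57.63°: 5e-05° × 111000 × cos 57.63° = 5e-05 × 111000 × 0.5354 ≈ 2.9714 m.
Ratio: 4.7613 / 2.9714 = cos 30.92° / cos 57.63° ≈ 1.6024.

1.60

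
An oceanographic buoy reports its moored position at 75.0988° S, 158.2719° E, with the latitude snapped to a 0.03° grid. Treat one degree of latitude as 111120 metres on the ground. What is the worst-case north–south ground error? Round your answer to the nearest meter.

With a 0.03° grid the true value lies within half a step, ±0.03°/2 = ±0.015°, of the stored one.
North–south distance: 0.015° × 111120 m/° = 1666.8 m.

1667 meters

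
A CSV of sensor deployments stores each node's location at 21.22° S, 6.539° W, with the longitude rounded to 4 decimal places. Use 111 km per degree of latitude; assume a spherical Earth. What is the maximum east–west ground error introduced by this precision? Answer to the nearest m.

5 m

Rounding to 4 decimal places leaves the longitude within ±5e-05° of the true value.
One degree of longitude at 21.22° is 111000 × cos 21.22° ≈ 111000 × 0.9322 = 103474 m.
Maximum E–W displacement: 5e-05 × 103474 = 5.1737 m.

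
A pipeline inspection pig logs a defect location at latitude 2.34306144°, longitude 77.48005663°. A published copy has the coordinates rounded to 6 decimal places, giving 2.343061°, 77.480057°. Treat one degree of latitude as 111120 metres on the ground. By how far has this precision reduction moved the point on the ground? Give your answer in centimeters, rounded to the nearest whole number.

Δlat = 2.34306144 − 2.343061 = +0.00000044°; Δlon = 77.48005663 − 77.480057 = -0.00000037°.
N–S: 0.00000044° × 111120 m/° = 0.0488928 m.
East–west at this latitude: -0.00000037° × 111120 × cos 2.34306° ≈ -0.00000037 × 111027 = -0.04108 m.
Hypotenuse of the two orthogonal shifts: √(0.0488928² + 0.04108²) = 0.0638598 m.
That is 0.0638598 m = 6.386 cm.

6 centimeters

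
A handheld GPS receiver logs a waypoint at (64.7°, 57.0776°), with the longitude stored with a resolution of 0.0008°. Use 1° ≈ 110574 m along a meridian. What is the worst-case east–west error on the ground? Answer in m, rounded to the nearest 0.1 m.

With a 0.0008° grid the true value lies within half a step, ±0.0008°/2 = ±0.0004°, of the stored one.
Parallels shrink by cos φ, so at 64.7° a degree of longitude is 110574 × 0.4274 ≈ 47254.7 m.
Maximum E–W displacement: 0.0004 × 47254.7 = 18.9019 m.

18.9 m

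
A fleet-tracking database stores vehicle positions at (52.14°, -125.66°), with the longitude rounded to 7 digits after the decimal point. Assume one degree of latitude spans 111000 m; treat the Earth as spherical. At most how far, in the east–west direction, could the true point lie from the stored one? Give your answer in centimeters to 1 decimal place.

0.3 centimeters

Rounding to 7 decimal places leaves the longitude within ±5e-08° of the true value.
Parallels shrink by cos φ, so at 52.14° a degree of longitude is 111000 × 0.6137 ≈ 68124.5 m.
Maximum E–W displacement: 5e-08 × 68124.5 = 0.00340622 m.
That is 0.00340622 m = 0.34062 cm.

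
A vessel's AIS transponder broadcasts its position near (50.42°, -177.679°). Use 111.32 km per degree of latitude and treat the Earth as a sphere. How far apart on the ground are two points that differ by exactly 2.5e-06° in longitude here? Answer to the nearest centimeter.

18 centimeters

One degree of longitude here spans 111320 × cos 50.42° = 111320 × 0.6372 ≈ 70928.1 m; 2.5e-06° of that is 0.17732 m.
That is 0.17732 m = 17.732 cm.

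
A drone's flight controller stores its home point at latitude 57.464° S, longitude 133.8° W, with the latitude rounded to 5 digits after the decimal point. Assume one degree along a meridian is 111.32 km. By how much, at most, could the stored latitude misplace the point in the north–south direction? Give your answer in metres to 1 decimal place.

Rounding to 5 decimal places leaves the latitude within ±5e-06° of the true value.
Along the meridian that is 5e-06° × 111320 m/° = 0.5566 m.

0.6 metres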